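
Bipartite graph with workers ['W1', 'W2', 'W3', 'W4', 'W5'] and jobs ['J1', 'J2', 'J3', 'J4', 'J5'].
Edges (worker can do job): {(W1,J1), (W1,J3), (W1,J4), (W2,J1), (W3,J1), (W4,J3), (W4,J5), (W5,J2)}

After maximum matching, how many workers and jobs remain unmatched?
Unmatched: 1 workers, 1 jobs

Maximum matching size: 4
Workers: 5 total, 4 matched, 1 unmatched
Jobs: 5 total, 4 matched, 1 unmatched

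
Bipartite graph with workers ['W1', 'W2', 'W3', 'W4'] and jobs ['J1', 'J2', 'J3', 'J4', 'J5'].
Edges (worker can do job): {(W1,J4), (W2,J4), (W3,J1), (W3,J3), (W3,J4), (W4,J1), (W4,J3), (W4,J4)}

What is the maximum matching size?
Maximum matching size = 3

Maximum matching: {(W1,J4), (W3,J3), (W4,J1)}
Size: 3

This assigns 3 workers to 3 distinct jobs.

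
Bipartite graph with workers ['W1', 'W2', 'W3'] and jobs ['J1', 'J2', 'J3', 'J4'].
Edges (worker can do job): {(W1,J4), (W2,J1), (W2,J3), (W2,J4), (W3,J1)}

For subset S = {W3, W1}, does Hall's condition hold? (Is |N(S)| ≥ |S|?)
Yes: |N(S)| = 2, |S| = 2

Subset S = {W3, W1}
Neighbors N(S) = {J1, J4}

|N(S)| = 2, |S| = 2
Hall's condition: |N(S)| ≥ |S| is satisfied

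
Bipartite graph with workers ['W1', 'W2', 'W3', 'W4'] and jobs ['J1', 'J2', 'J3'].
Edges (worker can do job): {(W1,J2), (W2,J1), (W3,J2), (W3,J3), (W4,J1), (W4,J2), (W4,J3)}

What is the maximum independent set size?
Maximum independent set = 4

By König's theorem:
- Min vertex cover = Max matching = 3
- Max independent set = Total vertices - Min vertex cover
- Max independent set = 7 - 3 = 4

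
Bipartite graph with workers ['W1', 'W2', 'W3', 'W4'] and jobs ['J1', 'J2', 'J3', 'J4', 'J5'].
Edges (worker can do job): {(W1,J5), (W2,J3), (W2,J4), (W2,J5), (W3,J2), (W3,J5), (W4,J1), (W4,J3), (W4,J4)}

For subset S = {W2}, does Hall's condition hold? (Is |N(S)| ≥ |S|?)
Yes: |N(S)| = 3, |S| = 1

Subset S = {W2}
Neighbors N(S) = {J3, J4, J5}

|N(S)| = 3, |S| = 1
Hall's condition: |N(S)| ≥ |S| is satisfied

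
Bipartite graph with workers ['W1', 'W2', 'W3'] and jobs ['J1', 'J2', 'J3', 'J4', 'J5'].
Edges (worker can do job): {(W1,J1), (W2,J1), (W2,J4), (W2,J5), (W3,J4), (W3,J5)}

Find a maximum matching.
Matching: {(W1,J1), (W2,J4), (W3,J5)}

Maximum matching (size 3):
  W1 → J1
  W2 → J4
  W3 → J5

Each worker is assigned to at most one job, and each job to at most one worker.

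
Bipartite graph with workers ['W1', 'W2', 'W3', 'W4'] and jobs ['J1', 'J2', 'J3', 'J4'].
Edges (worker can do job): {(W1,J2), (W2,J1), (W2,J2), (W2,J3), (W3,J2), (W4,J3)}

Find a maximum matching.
Matching: {(W2,J1), (W3,J2), (W4,J3)}

Maximum matching (size 3):
  W2 → J1
  W3 → J2
  W4 → J3

Each worker is assigned to at most one job, and each job to at most one worker.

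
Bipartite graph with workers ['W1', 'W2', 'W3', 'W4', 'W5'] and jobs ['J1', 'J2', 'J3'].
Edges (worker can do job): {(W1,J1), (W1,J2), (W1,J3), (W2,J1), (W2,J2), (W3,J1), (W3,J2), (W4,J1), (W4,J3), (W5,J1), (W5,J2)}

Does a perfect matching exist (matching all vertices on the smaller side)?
Yes, perfect matching exists (size 3)

Perfect matching: {(W3,J2), (W4,J3), (W5,J1)}
All 3 vertices on the smaller side are matched.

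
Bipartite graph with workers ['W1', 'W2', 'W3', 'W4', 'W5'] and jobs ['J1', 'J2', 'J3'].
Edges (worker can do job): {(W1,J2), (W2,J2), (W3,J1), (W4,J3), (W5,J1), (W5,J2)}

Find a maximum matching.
Matching: {(W3,J1), (W4,J3), (W5,J2)}

Maximum matching (size 3):
  W3 → J1
  W4 → J3
  W5 → J2

Each worker is assigned to at most one job, and each job to at most one worker.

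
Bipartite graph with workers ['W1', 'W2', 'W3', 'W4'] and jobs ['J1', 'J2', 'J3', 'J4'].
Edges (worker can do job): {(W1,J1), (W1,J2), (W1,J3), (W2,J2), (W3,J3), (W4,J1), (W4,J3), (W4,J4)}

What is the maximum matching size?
Maximum matching size = 4

Maximum matching: {(W1,J1), (W2,J2), (W3,J3), (W4,J4)}
Size: 4

This assigns 4 workers to 4 distinct jobs.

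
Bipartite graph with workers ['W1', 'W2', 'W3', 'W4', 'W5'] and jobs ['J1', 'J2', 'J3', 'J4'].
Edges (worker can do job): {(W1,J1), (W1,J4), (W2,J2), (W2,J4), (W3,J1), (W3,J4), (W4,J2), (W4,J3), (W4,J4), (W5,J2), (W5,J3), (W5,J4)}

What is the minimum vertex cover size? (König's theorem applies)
Minimum vertex cover size = 4

By König's theorem: in bipartite graphs,
min vertex cover = max matching = 4

Maximum matching has size 4, so minimum vertex cover also has size 4.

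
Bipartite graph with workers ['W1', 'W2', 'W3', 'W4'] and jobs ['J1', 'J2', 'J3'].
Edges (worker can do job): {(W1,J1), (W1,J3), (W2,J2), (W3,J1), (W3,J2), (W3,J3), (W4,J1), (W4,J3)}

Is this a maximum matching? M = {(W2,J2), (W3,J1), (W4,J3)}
Yes, size 3 is maximum

Proposed matching has size 3.
Maximum matching size for this graph: 3.

This is a maximum matching.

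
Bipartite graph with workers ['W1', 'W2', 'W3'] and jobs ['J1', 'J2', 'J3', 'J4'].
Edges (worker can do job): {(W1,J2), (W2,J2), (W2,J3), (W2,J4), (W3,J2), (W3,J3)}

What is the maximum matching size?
Maximum matching size = 3

Maximum matching: {(W1,J2), (W2,J4), (W3,J3)}
Size: 3

This assigns 3 workers to 3 distinct jobs.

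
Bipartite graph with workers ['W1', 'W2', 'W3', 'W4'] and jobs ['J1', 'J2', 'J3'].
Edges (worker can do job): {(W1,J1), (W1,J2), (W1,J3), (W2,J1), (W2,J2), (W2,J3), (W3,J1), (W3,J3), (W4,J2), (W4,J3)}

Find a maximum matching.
Matching: {(W1,J1), (W3,J3), (W4,J2)}

Maximum matching (size 3):
  W1 → J1
  W3 → J3
  W4 → J2

Each worker is assigned to at most one job, and each job to at most one worker.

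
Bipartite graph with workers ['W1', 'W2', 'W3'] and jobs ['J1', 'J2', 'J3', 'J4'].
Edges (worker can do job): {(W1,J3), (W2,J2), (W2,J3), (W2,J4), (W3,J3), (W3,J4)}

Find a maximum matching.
Matching: {(W1,J3), (W2,J2), (W3,J4)}

Maximum matching (size 3):
  W1 → J3
  W2 → J2
  W3 → J4

Each worker is assigned to at most one job, and each job to at most one worker.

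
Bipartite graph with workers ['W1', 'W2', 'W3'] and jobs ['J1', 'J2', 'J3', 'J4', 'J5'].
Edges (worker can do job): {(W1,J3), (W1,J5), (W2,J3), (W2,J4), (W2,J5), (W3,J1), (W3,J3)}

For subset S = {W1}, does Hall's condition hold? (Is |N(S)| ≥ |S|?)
Yes: |N(S)| = 2, |S| = 1

Subset S = {W1}
Neighbors N(S) = {J3, J5}

|N(S)| = 2, |S| = 1
Hall's condition: |N(S)| ≥ |S| is satisfied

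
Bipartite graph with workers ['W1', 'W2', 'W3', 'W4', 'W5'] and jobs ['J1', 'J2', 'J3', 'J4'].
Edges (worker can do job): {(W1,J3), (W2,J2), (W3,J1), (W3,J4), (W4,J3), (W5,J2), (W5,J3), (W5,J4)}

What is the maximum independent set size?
Maximum independent set = 5

By König's theorem:
- Min vertex cover = Max matching = 4
- Max independent set = Total vertices - Min vertex cover
- Max independent set = 9 - 4 = 5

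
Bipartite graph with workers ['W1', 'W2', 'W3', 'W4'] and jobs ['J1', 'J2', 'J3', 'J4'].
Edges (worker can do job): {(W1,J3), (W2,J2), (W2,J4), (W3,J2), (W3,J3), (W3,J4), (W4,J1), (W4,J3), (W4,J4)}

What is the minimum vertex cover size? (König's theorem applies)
Minimum vertex cover size = 4

By König's theorem: in bipartite graphs,
min vertex cover = max matching = 4

Maximum matching has size 4, so minimum vertex cover also has size 4.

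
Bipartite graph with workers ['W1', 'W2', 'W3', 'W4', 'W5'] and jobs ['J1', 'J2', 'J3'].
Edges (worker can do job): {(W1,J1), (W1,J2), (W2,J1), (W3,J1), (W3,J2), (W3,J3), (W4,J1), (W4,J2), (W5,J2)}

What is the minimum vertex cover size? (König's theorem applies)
Minimum vertex cover size = 3

By König's theorem: in bipartite graphs,
min vertex cover = max matching = 3

Maximum matching has size 3, so minimum vertex cover also has size 3.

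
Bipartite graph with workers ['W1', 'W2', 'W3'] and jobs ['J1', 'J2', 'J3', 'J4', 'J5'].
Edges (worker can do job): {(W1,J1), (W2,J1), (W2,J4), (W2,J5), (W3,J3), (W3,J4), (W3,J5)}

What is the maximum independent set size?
Maximum independent set = 5

By König's theorem:
- Min vertex cover = Max matching = 3
- Max independent set = Total vertices - Min vertex cover
- Max independent set = 8 - 3 = 5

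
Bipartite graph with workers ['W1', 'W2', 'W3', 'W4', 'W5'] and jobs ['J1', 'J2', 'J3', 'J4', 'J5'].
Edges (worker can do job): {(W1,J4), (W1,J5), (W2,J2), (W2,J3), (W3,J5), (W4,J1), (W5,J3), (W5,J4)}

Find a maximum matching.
Matching: {(W1,J4), (W2,J2), (W3,J5), (W4,J1), (W5,J3)}

Maximum matching (size 5):
  W1 → J4
  W2 → J2
  W3 → J5
  W4 → J1
  W5 → J3

Each worker is assigned to at most one job, and each job to at most one worker.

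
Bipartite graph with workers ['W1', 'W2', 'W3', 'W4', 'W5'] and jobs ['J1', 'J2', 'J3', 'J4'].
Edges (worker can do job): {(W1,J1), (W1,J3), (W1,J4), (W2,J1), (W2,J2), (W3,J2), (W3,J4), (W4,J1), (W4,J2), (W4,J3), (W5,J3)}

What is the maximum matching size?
Maximum matching size = 4

Maximum matching: {(W2,J2), (W3,J4), (W4,J1), (W5,J3)}
Size: 4

This assigns 4 workers to 4 distinct jobs.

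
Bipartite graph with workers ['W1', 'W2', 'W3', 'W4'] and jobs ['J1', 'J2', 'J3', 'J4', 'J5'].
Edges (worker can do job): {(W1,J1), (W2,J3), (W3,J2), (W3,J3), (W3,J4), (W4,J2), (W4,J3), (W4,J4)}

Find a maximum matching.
Matching: {(W1,J1), (W2,J3), (W3,J4), (W4,J2)}

Maximum matching (size 4):
  W1 → J1
  W2 → J3
  W3 → J4
  W4 → J2

Each worker is assigned to at most one job, and each job to at most one worker.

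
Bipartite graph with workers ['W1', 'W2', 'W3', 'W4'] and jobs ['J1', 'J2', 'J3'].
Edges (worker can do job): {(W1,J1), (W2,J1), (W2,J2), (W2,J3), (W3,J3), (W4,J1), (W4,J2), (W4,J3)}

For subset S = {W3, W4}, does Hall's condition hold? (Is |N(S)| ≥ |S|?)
Yes: |N(S)| = 3, |S| = 2

Subset S = {W3, W4}
Neighbors N(S) = {J1, J2, J3}

|N(S)| = 3, |S| = 2
Hall's condition: |N(S)| ≥ |S| is satisfied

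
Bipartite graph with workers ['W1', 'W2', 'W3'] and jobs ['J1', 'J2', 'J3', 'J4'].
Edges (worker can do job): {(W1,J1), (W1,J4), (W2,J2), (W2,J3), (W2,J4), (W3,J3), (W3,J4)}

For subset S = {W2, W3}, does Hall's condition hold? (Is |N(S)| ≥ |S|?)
Yes: |N(S)| = 3, |S| = 2

Subset S = {W2, W3}
Neighbors N(S) = {J2, J3, J4}

|N(S)| = 3, |S| = 2
Hall's condition: |N(S)| ≥ |S| is satisfied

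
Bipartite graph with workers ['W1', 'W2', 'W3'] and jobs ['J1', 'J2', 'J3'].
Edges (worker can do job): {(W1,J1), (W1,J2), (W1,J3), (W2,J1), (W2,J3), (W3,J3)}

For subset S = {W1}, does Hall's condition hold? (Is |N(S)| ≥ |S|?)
Yes: |N(S)| = 3, |S| = 1

Subset S = {W1}
Neighbors N(S) = {J1, J2, J3}

|N(S)| = 3, |S| = 1
Hall's condition: |N(S)| ≥ |S| is satisfied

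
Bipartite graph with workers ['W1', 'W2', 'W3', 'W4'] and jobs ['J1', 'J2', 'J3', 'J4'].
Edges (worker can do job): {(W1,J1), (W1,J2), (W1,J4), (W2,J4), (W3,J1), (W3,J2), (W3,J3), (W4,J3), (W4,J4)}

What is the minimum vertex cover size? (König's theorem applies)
Minimum vertex cover size = 4

By König's theorem: in bipartite graphs,
min vertex cover = max matching = 4

Maximum matching has size 4, so minimum vertex cover also has size 4.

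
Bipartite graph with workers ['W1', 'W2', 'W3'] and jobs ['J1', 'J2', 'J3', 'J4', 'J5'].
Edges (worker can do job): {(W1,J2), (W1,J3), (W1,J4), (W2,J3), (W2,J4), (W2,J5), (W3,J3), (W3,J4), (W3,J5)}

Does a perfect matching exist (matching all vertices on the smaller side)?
Yes, perfect matching exists (size 3)

Perfect matching: {(W1,J3), (W2,J4), (W3,J5)}
All 3 vertices on the smaller side are matched.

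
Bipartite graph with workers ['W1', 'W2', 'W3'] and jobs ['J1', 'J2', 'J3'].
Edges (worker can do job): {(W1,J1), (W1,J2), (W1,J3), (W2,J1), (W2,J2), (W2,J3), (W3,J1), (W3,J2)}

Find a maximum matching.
Matching: {(W1,J3), (W2,J1), (W3,J2)}

Maximum matching (size 3):
  W1 → J3
  W2 → J1
  W3 → J2

Each worker is assigned to at most one job, and each job to at most one worker.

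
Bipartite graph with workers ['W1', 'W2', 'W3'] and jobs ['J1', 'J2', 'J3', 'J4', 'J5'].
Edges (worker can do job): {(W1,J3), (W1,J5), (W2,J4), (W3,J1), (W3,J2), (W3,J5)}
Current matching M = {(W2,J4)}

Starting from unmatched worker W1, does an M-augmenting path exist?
Yes: W1 → J5

An M-augmenting path alternates non-matching / matching edges, starting and ending at unmatched vertices.
Path: W1 → J5
(J5 is unmatched in M, so the path is augmenting.)
Flipping edges along this path would increase |M| from 1 to 2.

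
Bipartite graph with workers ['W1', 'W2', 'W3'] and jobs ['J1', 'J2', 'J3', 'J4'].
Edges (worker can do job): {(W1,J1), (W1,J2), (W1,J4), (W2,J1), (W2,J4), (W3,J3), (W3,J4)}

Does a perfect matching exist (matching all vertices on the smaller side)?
Yes, perfect matching exists (size 3)

Perfect matching: {(W1,J1), (W2,J4), (W3,J3)}
All 3 vertices on the smaller side are matched.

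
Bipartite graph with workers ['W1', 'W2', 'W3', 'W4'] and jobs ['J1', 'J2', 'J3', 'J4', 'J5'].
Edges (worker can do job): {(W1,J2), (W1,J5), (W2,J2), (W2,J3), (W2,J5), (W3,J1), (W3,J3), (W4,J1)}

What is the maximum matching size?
Maximum matching size = 4

Maximum matching: {(W1,J5), (W2,J2), (W3,J3), (W4,J1)}
Size: 4

This assigns 4 workers to 4 distinct jobs.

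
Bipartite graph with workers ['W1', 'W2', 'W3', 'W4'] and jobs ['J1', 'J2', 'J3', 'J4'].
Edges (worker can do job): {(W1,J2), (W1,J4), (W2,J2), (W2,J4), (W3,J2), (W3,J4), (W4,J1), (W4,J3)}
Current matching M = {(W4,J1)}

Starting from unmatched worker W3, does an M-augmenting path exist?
Yes: W3 → J4

An M-augmenting path alternates non-matching / matching edges, starting and ending at unmatched vertices.
Path: W3 → J4
(J4 is unmatched in M, so the path is augmenting.)
Flipping edges along this path would increase |M| from 1 to 2.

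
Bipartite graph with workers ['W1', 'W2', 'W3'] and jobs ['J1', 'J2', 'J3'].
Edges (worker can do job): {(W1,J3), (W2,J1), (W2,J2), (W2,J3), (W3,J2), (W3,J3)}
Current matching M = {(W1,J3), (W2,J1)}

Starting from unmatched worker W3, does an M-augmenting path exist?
Yes: W3 → J2

An M-augmenting path alternates non-matching / matching edges, starting and ending at unmatched vertices.
Path: W3 → J2
(J2 is unmatched in M, so the path is augmenting.)
Flipping edges along this path would increase |M| from 2 to 3.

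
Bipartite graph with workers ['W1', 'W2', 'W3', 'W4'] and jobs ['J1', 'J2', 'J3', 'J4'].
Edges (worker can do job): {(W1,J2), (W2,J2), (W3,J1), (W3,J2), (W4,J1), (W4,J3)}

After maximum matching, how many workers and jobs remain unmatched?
Unmatched: 1 workers, 1 jobs

Maximum matching size: 3
Workers: 4 total, 3 matched, 1 unmatched
Jobs: 4 total, 3 matched, 1 unmatched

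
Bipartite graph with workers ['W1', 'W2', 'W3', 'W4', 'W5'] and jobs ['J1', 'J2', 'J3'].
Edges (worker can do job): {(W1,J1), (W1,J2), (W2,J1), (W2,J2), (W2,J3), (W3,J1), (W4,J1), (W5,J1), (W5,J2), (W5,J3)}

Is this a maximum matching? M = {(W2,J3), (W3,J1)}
No, size 2 is not maximum

Proposed matching has size 2.
Maximum matching size for this graph: 3.

This is NOT maximum - can be improved to size 3.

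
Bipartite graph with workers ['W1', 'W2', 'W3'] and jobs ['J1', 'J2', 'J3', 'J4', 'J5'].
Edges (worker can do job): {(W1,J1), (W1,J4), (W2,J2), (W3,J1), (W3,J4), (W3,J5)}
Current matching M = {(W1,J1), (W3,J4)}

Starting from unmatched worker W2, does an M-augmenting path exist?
Yes: W2 → J2

An M-augmenting path alternates non-matching / matching edges, starting and ending at unmatched vertices.
Path: W2 → J2
(J2 is unmatched in M, so the path is augmenting.)
Flipping edges along this path would increase |M| from 2 to 3.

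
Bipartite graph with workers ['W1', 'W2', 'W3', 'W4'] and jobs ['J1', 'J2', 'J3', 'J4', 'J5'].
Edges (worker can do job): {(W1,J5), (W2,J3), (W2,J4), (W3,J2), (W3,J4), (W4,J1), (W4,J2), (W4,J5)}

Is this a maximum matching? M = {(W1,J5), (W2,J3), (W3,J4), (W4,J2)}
Yes, size 4 is maximum

Proposed matching has size 4.
Maximum matching size for this graph: 4.

This is a maximum matching.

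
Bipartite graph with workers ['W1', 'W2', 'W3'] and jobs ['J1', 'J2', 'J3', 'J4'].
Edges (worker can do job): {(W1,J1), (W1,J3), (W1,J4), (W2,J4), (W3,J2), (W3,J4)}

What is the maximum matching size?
Maximum matching size = 3

Maximum matching: {(W1,J3), (W2,J4), (W3,J2)}
Size: 3

This assigns 3 workers to 3 distinct jobs.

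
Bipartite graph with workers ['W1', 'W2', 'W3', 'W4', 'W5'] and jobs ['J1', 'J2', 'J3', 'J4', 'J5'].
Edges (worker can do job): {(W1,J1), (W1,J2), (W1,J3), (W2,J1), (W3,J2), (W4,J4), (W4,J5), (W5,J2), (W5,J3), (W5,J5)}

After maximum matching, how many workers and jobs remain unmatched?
Unmatched: 0 workers, 0 jobs

Maximum matching size: 5
Workers: 5 total, 5 matched, 0 unmatched
Jobs: 5 total, 5 matched, 0 unmatched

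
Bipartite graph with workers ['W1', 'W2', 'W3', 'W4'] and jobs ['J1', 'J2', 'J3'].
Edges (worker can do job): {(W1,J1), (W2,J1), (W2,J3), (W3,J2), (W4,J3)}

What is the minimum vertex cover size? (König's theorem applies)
Minimum vertex cover size = 3

By König's theorem: in bipartite graphs,
min vertex cover = max matching = 3

Maximum matching has size 3, so minimum vertex cover also has size 3.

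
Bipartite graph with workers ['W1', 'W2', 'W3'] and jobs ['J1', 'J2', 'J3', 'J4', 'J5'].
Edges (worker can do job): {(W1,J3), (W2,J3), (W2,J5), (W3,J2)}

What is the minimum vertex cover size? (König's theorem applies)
Minimum vertex cover size = 3

By König's theorem: in bipartite graphs,
min vertex cover = max matching = 3

Maximum matching has size 3, so minimum vertex cover also has size 3.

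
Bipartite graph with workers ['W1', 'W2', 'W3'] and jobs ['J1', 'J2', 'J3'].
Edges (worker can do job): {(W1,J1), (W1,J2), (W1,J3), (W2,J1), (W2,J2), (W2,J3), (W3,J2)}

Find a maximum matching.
Matching: {(W1,J1), (W2,J3), (W3,J2)}

Maximum matching (size 3):
  W1 → J1
  W2 → J3
  W3 → J2

Each worker is assigned to at most one job, and each job to at most one worker.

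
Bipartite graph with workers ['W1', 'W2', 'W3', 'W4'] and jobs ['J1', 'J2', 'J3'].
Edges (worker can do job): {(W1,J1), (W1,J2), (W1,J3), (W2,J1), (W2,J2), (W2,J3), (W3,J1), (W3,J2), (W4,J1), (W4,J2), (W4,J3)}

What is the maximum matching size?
Maximum matching size = 3

Maximum matching: {(W1,J3), (W3,J2), (W4,J1)}
Size: 3

This assigns 3 workers to 3 distinct jobs.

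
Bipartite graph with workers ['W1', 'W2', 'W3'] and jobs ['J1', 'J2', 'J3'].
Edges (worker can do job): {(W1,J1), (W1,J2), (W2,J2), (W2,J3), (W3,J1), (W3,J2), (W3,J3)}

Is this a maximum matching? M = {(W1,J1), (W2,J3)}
No, size 2 is not maximum

Proposed matching has size 2.
Maximum matching size for this graph: 3.

This is NOT maximum - can be improved to size 3.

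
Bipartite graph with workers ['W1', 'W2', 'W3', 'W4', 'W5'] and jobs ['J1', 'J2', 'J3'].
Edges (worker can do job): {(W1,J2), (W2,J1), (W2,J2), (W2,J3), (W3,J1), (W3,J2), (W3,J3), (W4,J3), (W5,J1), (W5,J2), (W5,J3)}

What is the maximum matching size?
Maximum matching size = 3

Maximum matching: {(W2,J1), (W3,J2), (W5,J3)}
Size: 3

This assigns 3 workers to 3 distinct jobs.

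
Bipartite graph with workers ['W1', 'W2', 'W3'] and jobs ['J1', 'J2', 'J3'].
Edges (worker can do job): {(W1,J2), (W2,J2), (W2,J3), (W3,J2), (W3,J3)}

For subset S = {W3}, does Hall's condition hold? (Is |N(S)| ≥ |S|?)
Yes: |N(S)| = 2, |S| = 1

Subset S = {W3}
Neighbors N(S) = {J2, J3}

|N(S)| = 2, |S| = 1
Hall's condition: |N(S)| ≥ |S| is satisfied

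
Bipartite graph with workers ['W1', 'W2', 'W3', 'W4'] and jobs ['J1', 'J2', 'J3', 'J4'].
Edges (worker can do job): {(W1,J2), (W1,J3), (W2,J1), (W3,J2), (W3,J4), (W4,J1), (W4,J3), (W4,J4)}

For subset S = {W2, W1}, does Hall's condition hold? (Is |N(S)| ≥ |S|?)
Yes: |N(S)| = 3, |S| = 2

Subset S = {W2, W1}
Neighbors N(S) = {J1, J2, J3}

|N(S)| = 3, |S| = 2
Hall's condition: |N(S)| ≥ |S| is satisfied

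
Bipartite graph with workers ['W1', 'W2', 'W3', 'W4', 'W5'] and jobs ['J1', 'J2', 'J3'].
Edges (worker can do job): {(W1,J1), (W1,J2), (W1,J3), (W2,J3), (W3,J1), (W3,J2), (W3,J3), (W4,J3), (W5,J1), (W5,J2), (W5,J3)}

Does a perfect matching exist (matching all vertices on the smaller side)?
Yes, perfect matching exists (size 3)

Perfect matching: {(W1,J2), (W3,J1), (W5,J3)}
All 3 vertices on the smaller side are matched.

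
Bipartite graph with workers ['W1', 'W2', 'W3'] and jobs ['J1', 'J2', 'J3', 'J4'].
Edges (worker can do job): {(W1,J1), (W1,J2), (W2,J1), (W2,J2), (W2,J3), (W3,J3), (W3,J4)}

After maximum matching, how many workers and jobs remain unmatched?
Unmatched: 0 workers, 1 jobs

Maximum matching size: 3
Workers: 3 total, 3 matched, 0 unmatched
Jobs: 4 total, 3 matched, 1 unmatched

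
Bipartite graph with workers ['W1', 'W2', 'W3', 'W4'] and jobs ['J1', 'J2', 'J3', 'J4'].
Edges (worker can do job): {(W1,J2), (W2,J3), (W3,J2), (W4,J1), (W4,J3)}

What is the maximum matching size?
Maximum matching size = 3

Maximum matching: {(W2,J3), (W3,J2), (W4,J1)}
Size: 3

This assigns 3 workers to 3 distinct jobs.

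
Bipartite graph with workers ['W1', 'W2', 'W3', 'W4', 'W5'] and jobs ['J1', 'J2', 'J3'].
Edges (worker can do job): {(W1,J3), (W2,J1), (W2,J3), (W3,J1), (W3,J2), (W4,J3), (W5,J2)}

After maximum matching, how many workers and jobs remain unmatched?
Unmatched: 2 workers, 0 jobs

Maximum matching size: 3
Workers: 5 total, 3 matched, 2 unmatched
Jobs: 3 total, 3 matched, 0 unmatched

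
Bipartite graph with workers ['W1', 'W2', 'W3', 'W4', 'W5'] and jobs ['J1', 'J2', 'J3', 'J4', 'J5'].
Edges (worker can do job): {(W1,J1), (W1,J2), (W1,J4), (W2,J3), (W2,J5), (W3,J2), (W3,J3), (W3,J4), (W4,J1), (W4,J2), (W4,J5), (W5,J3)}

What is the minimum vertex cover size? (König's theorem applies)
Minimum vertex cover size = 5

By König's theorem: in bipartite graphs,
min vertex cover = max matching = 5

Maximum matching has size 5, so minimum vertex cover also has size 5.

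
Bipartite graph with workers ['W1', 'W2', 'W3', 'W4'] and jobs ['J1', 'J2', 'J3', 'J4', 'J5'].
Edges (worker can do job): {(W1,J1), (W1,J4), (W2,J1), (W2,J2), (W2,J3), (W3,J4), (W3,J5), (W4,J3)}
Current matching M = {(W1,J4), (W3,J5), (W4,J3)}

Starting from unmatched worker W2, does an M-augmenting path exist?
Yes: W2 → J2

An M-augmenting path alternates non-matching / matching edges, starting and ending at unmatched vertices.
Path: W2 → J2
(J2 is unmatched in M, so the path is augmenting.)
Flipping edges along this path would increase |M| from 3 to 4.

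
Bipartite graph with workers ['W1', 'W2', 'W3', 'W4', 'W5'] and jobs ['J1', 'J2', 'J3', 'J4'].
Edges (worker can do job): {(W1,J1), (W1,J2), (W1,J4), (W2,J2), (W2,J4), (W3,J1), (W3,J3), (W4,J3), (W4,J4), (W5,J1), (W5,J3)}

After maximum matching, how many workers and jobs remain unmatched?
Unmatched: 1 workers, 0 jobs

Maximum matching size: 4
Workers: 5 total, 4 matched, 1 unmatched
Jobs: 4 total, 4 matched, 0 unmatched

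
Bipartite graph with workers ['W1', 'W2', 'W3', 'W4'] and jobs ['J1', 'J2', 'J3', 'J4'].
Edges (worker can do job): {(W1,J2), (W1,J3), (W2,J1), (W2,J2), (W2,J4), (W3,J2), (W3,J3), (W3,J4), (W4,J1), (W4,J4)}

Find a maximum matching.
Matching: {(W1,J3), (W2,J1), (W3,J2), (W4,J4)}

Maximum matching (size 4):
  W1 → J3
  W2 → J1
  W3 → J2
  W4 → J4

Each worker is assigned to at most one job, and each job to at most one worker.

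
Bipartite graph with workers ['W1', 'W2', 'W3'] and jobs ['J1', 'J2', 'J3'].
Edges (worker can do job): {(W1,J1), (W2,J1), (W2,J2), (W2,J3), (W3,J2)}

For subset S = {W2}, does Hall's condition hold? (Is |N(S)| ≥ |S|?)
Yes: |N(S)| = 3, |S| = 1

Subset S = {W2}
Neighbors N(S) = {J1, J2, J3}

|N(S)| = 3, |S| = 1
Hall's condition: |N(S)| ≥ |S| is satisfied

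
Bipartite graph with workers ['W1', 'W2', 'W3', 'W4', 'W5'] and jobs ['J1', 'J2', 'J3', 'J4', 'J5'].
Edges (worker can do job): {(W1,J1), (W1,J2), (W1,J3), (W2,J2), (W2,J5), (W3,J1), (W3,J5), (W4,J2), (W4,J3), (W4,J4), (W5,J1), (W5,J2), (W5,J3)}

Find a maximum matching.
Matching: {(W1,J3), (W2,J5), (W3,J1), (W4,J4), (W5,J2)}

Maximum matching (size 5):
  W1 → J3
  W2 → J5
  W3 → J1
  W4 → J4
  W5 → J2

Each worker is assigned to at most one job, and each job to at most one worker.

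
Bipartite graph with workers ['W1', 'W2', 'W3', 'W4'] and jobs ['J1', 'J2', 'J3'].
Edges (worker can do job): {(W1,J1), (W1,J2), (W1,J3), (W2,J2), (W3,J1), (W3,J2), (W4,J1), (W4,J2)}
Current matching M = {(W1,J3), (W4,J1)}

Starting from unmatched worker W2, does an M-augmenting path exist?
Yes: W2 → J2

An M-augmenting path alternates non-matching / matching edges, starting and ending at unmatched vertices.
Path: W2 → J2
(J2 is unmatched in M, so the path is augmenting.)
Flipping edges along this path would increase |M| from 2 to 3.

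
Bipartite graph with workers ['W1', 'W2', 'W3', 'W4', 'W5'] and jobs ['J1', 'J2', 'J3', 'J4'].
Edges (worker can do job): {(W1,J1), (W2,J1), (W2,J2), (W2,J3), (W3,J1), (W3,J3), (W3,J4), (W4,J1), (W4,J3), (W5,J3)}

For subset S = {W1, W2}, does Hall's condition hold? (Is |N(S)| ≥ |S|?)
Yes: |N(S)| = 3, |S| = 2

Subset S = {W1, W2}
Neighbors N(S) = {J1, J2, J3}

|N(S)| = 3, |S| = 2
Hall's condition: |N(S)| ≥ |S| is satisfied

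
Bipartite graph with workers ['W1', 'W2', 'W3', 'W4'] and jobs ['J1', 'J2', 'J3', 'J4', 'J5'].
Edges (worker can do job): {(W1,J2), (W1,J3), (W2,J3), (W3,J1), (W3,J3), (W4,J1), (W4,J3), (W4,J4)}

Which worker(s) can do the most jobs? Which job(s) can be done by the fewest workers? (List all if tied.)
Most versatile: W4 (3 jobs); Least covered: J5 (0 workers)

Worker degrees (jobs they can do): W1:2, W2:1, W3:2, W4:3
Job degrees (workers who can do it): J1:2, J2:1, J3:4, J4:1, J5:0

Maximum worker degree is 3, achieved by: W4
Minimum job degree is 0, achieved by: J5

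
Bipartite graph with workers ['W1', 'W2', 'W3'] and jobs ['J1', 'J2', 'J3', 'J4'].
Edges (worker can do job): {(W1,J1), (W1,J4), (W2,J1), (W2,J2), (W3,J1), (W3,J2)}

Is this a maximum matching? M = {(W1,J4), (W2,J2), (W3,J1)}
Yes, size 3 is maximum

Proposed matching has size 3.
Maximum matching size for this graph: 3.

This is a maximum matching.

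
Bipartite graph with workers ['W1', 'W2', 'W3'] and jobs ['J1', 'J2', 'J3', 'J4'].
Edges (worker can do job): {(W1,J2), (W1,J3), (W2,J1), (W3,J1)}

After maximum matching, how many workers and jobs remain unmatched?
Unmatched: 1 workers, 2 jobs

Maximum matching size: 2
Workers: 3 total, 2 matched, 1 unmatched
Jobs: 4 total, 2 matched, 2 unmatched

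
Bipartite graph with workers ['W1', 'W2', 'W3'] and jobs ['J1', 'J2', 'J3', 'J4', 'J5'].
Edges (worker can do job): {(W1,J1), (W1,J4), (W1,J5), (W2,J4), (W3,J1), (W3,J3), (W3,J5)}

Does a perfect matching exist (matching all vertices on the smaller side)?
Yes, perfect matching exists (size 3)

Perfect matching: {(W1,J1), (W2,J4), (W3,J5)}
All 3 vertices on the smaller side are matched.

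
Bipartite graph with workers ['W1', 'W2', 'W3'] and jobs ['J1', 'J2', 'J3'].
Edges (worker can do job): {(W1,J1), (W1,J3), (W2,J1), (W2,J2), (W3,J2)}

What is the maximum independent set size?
Maximum independent set = 3

By König's theorem:
- Min vertex cover = Max matching = 3
- Max independent set = Total vertices - Min vertex cover
- Max independent set = 6 - 3 = 3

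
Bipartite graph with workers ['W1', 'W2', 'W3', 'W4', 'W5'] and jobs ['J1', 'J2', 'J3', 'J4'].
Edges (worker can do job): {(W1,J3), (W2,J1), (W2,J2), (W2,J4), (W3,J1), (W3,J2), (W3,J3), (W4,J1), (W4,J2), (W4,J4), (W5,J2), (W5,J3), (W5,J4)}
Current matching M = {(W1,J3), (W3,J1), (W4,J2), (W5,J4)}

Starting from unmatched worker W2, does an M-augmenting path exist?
No augmenting path from W2

Alternating search from W2 reaches jobs: {J1, J2, J3, J4}.
Every reachable job is already matched in M, and following those matched edges back to workers exposes no further unvisited jobs.
No M-augmenting path from W2 exists.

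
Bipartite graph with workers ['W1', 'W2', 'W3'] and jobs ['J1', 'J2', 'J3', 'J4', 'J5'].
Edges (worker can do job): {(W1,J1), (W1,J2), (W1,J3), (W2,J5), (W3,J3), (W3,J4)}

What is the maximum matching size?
Maximum matching size = 3

Maximum matching: {(W1,J2), (W2,J5), (W3,J4)}
Size: 3

This assigns 3 workers to 3 distinct jobs.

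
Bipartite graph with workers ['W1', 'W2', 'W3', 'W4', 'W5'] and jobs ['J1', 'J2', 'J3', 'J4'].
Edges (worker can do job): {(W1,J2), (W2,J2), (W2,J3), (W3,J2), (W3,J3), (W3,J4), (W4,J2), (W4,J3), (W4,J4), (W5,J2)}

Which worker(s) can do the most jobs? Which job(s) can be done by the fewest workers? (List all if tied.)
Most versatile: W3, W4 (3 jobs); Least covered: J1 (0 workers)

Worker degrees (jobs they can do): W1:1, W2:2, W3:3, W4:3, W5:1
Job degrees (workers who can do it): J1:0, J2:5, J3:3, J4:2

Maximum worker degree is 3, achieved by: W3, W4
Minimum job degree is 0, achieved by: J1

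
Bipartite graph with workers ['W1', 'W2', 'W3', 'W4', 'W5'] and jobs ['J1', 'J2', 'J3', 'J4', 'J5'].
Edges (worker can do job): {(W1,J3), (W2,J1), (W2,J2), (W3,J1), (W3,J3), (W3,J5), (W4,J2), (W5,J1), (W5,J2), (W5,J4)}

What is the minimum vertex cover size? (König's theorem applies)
Minimum vertex cover size = 5

By König's theorem: in bipartite graphs,
min vertex cover = max matching = 5

Maximum matching has size 5, so minimum vertex cover also has size 5.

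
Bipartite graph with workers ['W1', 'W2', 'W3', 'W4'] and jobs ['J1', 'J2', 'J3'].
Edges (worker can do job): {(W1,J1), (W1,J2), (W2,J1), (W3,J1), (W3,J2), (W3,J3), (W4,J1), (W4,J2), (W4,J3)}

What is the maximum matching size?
Maximum matching size = 3

Maximum matching: {(W1,J1), (W3,J2), (W4,J3)}
Size: 3

This assigns 3 workers to 3 distinct jobs.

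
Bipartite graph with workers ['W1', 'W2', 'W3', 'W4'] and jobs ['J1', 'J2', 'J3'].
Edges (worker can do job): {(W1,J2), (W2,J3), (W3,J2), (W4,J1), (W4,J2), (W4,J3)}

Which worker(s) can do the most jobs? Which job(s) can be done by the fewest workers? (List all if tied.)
Most versatile: W4 (3 jobs); Least covered: J1 (1 workers)

Worker degrees (jobs they can do): W1:1, W2:1, W3:1, W4:3
Job degrees (workers who can do it): J1:1, J2:3, J3:2

Maximum worker degree is 3, achieved by: W4
Minimum job degree is 1, achieved by: J1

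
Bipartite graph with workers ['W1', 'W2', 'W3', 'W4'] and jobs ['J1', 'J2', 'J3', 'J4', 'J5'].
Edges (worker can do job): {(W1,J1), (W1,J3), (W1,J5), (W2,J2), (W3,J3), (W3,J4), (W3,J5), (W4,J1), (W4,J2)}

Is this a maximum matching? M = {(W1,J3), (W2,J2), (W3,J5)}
No, size 3 is not maximum

Proposed matching has size 3.
Maximum matching size for this graph: 4.

This is NOT maximum - can be improved to size 4.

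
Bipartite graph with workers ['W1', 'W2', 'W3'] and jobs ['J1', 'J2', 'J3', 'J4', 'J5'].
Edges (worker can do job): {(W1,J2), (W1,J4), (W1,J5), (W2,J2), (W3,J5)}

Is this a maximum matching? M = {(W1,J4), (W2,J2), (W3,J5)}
Yes, size 3 is maximum

Proposed matching has size 3.
Maximum matching size for this graph: 3.

This is a maximum matching.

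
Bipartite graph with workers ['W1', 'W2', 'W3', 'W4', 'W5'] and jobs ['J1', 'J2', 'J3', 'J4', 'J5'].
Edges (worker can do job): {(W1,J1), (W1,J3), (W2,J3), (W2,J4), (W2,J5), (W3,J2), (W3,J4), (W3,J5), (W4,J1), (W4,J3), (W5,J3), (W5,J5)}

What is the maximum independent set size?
Maximum independent set = 5

By König's theorem:
- Min vertex cover = Max matching = 5
- Max independent set = Total vertices - Min vertex cover
- Max independent set = 10 - 5 = 5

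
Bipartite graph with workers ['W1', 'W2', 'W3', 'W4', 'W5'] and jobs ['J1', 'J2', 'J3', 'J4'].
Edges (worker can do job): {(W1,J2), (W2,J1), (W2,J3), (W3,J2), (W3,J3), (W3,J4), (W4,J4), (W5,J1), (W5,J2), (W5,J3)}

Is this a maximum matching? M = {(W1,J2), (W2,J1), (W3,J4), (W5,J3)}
Yes, size 4 is maximum

Proposed matching has size 4.
Maximum matching size for this graph: 4.

This is a maximum matching.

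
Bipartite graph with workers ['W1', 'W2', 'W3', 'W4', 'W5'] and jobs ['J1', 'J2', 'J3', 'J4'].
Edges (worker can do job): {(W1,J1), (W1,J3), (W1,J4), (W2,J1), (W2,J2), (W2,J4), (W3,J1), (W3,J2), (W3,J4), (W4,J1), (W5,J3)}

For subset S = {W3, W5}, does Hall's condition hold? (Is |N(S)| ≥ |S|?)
Yes: |N(S)| = 4, |S| = 2

Subset S = {W3, W5}
Neighbors N(S) = {J1, J2, J3, J4}

|N(S)| = 4, |S| = 2
Hall's condition: |N(S)| ≥ |S| is satisfied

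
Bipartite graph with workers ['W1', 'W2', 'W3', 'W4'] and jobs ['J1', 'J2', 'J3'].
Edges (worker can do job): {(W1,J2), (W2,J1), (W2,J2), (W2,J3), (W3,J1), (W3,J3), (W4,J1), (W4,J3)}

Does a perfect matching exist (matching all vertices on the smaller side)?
Yes, perfect matching exists (size 3)

Perfect matching: {(W1,J2), (W3,J3), (W4,J1)}
All 3 vertices on the smaller side are matched.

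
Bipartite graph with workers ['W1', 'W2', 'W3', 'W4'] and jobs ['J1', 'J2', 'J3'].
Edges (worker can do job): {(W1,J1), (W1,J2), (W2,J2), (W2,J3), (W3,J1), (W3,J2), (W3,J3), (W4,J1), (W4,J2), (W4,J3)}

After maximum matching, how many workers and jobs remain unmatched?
Unmatched: 1 workers, 0 jobs

Maximum matching size: 3
Workers: 4 total, 3 matched, 1 unmatched
Jobs: 3 total, 3 matched, 0 unmatched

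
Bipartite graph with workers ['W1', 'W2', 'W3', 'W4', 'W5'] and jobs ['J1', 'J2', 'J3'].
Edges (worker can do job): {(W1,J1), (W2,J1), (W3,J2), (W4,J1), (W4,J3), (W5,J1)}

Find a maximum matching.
Matching: {(W3,J2), (W4,J3), (W5,J1)}

Maximum matching (size 3):
  W3 → J2
  W4 → J3
  W5 → J1

Each worker is assigned to at most one job, and each job to at most one worker.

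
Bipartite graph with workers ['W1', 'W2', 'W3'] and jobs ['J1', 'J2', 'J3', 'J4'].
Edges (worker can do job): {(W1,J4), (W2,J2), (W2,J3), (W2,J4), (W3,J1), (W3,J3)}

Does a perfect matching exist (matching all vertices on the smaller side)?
Yes, perfect matching exists (size 3)

Perfect matching: {(W1,J4), (W2,J3), (W3,J1)}
All 3 vertices on the smaller side are matched.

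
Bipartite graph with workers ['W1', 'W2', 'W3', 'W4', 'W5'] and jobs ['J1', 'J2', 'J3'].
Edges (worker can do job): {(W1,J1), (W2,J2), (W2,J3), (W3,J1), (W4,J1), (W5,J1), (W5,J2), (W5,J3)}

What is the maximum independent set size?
Maximum independent set = 5

By König's theorem:
- Min vertex cover = Max matching = 3
- Max independent set = Total vertices - Min vertex cover
- Max independent set = 8 - 3 = 5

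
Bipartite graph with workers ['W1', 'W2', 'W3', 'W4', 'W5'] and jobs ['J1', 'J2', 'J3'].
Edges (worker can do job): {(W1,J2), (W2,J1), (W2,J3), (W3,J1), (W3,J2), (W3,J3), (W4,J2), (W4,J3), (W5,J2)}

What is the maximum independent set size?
Maximum independent set = 5

By König's theorem:
- Min vertex cover = Max matching = 3
- Max independent set = Total vertices - Min vertex cover
- Max independent set = 8 - 3 = 5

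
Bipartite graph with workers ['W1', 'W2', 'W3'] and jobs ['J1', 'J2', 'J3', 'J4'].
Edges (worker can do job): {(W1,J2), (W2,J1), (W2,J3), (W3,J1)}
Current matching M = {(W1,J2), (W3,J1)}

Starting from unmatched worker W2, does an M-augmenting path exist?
Yes: W2 → J3

An M-augmenting path alternates non-matching / matching edges, starting and ending at unmatched vertices.
Path: W2 → J3
(J3 is unmatched in M, so the path is augmenting.)
Flipping edges along this path would increase |M| from 2 to 3.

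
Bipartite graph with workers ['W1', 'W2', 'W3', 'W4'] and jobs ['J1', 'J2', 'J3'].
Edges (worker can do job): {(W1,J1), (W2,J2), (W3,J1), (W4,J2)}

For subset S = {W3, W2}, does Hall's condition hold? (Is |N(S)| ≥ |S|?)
Yes: |N(S)| = 2, |S| = 2

Subset S = {W3, W2}
Neighbors N(S) = {J1, J2}

|N(S)| = 2, |S| = 2
Hall's condition: |N(S)| ≥ |S| is satisfied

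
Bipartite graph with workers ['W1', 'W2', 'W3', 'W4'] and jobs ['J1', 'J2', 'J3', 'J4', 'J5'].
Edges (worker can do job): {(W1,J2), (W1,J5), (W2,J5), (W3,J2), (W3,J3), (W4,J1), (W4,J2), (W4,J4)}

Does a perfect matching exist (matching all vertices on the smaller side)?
Yes, perfect matching exists (size 4)

Perfect matching: {(W1,J2), (W2,J5), (W3,J3), (W4,J4)}
All 4 vertices on the smaller side are matched.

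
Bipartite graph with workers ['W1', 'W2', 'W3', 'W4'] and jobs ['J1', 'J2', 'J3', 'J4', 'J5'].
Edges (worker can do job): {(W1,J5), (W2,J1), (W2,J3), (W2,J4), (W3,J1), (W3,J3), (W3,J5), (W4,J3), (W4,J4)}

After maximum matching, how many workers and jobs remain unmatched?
Unmatched: 0 workers, 1 jobs

Maximum matching size: 4
Workers: 4 total, 4 matched, 0 unmatched
Jobs: 5 total, 4 matched, 1 unmatched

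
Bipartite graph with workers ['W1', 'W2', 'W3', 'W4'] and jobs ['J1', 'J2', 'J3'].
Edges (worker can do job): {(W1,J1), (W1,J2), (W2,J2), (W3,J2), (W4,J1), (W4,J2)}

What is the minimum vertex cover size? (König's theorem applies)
Minimum vertex cover size = 2

By König's theorem: in bipartite graphs,
min vertex cover = max matching = 2

Maximum matching has size 2, so minimum vertex cover also has size 2.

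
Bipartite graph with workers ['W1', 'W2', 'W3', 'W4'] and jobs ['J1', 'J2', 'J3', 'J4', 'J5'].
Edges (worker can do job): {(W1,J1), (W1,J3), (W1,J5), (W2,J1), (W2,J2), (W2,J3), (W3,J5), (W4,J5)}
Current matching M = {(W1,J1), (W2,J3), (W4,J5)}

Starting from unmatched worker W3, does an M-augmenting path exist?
No augmenting path from W3

Alternating search from W3 reaches jobs: {J5}.
Every reachable job is already matched in M, and following those matched edges back to workers exposes no further unvisited jobs.
No M-augmenting path from W3 exists.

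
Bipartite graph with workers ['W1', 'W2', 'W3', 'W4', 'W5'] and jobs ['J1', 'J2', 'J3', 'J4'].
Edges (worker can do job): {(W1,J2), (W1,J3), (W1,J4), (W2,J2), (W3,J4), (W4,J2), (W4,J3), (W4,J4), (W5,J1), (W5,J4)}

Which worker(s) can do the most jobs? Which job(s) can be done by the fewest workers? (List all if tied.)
Most versatile: W1, W4 (3 jobs); Least covered: J1 (1 workers)

Worker degrees (jobs they can do): W1:3, W2:1, W3:1, W4:3, W5:2
Job degrees (workers who can do it): J1:1, J2:3, J3:2, J4:4

Maximum worker degree is 3, achieved by: W1, W4
Minimum job degree is 1, achieved by: J1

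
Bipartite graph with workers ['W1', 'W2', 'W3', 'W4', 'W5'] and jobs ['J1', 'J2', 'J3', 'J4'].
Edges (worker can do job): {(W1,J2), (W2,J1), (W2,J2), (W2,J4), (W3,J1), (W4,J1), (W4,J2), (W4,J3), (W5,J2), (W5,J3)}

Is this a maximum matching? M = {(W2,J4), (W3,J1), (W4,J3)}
No, size 3 is not maximum

Proposed matching has size 3.
Maximum matching size for this graph: 4.

This is NOT maximum - can be improved to size 4.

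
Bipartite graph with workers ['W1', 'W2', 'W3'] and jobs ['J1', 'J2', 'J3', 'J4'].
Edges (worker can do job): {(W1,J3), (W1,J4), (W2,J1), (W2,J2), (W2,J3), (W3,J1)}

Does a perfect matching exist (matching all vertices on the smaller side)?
Yes, perfect matching exists (size 3)

Perfect matching: {(W1,J3), (W2,J2), (W3,J1)}
All 3 vertices on the smaller side are matched.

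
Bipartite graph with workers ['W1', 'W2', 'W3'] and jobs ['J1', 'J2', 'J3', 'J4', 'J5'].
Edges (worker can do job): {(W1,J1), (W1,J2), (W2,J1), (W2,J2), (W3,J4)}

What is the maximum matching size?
Maximum matching size = 3

Maximum matching: {(W1,J2), (W2,J1), (W3,J4)}
Size: 3

This assigns 3 workers to 3 distinct jobs.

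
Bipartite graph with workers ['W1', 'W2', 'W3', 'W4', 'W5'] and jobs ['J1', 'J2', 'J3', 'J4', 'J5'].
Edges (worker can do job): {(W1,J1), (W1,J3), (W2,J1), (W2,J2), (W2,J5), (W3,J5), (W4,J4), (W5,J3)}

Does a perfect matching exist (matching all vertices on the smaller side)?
Yes, perfect matching exists (size 5)

Perfect matching: {(W1,J1), (W2,J2), (W3,J5), (W4,J4), (W5,J3)}
All 5 vertices on the smaller side are matched.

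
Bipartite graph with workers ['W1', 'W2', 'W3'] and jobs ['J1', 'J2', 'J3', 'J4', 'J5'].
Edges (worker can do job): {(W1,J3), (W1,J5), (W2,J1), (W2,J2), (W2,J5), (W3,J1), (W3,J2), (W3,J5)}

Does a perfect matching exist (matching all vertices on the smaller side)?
Yes, perfect matching exists (size 3)

Perfect matching: {(W1,J3), (W2,J1), (W3,J5)}
All 3 vertices on the smaller side are matched.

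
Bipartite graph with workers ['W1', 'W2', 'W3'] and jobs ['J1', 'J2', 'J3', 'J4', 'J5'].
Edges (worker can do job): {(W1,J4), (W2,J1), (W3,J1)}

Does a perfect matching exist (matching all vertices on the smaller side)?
No, maximum matching has size 2 < 3

Maximum matching has size 2, need 3 for perfect matching.
Unmatched workers: ['W2']
Unmatched jobs: ['J3', 'J5', 'J2']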